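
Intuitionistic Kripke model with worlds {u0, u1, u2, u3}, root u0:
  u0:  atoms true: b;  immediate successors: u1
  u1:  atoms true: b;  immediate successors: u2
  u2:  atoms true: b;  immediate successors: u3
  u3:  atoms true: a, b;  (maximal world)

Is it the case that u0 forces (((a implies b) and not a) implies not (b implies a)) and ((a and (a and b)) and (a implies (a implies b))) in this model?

u0 does not force (((a implies b) and not a) implies not (b implies a)) and ((a and (a and b)) and (a implies (a implies b))) since u0 fails (a and (a and b)) and (a implies (a implies b)).

No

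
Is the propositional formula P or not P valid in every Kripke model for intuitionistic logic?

This is the law of excluded middle, which is not intuitionistically valid.
A Kripke countermodel: worlds a, b; order generated by a <= b; atoms true at each world — a:{}; b:{P}.
a does not force P or not P: neither disjunct is forced at a.
a lacks atom P, so a does not force P.
So the root a does not force the formula.

No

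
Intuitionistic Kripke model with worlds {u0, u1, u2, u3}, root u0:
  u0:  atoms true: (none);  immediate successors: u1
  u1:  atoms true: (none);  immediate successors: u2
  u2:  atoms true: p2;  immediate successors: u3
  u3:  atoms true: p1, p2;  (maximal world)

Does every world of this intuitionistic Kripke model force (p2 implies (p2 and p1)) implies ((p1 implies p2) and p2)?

u0 forces (p2 implies (p2 and p1)) implies ((p1 implies p2) and p2): every world accessible from u0 that forces p2 implies (p2 and p1) (namely u3) also forces (p1 implies p2) and p2.
Since the root u0 forces (p2 implies (p2 and p1)) implies ((p1 implies p2) and p2) and forcing is persistent (monotone upward), every world forces it.

Yes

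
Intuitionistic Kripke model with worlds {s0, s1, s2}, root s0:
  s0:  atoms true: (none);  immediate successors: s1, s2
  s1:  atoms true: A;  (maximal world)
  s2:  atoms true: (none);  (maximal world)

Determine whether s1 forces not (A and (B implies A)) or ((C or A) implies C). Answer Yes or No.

No

s1 does not force not (A and (B implies A)) or ((C or A) implies C): neither disjunct is forced at s1.
s1 does not force not (A and (B implies A)) since s1 is accessible from s1 and s1 forces A and (B implies A).
s1 forces A and (B implies A) since s1 forces both conjuncts.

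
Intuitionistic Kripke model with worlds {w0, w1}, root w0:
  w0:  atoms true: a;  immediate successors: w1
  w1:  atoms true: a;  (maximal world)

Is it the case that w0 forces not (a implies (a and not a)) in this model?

Yes

w0 forces not (a implies (a and not a)): no world accessible from w0 forces a implies (a and not a).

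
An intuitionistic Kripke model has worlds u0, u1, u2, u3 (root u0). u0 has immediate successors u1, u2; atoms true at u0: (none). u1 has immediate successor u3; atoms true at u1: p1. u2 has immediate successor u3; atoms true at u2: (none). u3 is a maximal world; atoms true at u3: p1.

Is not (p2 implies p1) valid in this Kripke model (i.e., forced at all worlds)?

No

Not every world: u0 does not force not (p2 implies p1).
u0 does not force not (p2 implies p1) since u0 is accessible from u0 and u0 forces p2 implies p1.
u0 forces p2 implies p1 vacuously: no world accessible from u0 forces the antecedent p2.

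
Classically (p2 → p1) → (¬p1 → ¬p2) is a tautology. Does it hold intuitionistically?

Yes

This is the forward direction of contraposition, which is intuitionistically derivable.
Assume p2 → p1 and ¬p1. If p2 held then p1 would follow, contradicting ¬p1; so ¬p2.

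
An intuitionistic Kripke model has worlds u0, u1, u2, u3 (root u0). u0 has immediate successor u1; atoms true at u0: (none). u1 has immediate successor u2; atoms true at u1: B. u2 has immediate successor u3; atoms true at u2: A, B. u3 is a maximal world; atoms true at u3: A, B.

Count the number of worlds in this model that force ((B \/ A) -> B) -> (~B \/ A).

2

u0: does not force it — u0 ||-/- ((B \/ A) -> B) -> (~B \/ A): already at u0 itself, u0 ||- (B \/ A) -> B but u0 ||-/- ~B \/ A.
u1: does not force it — u1 ||-/- ((B \/ A) -> B) -> (~B \/ A): already at u1 itself, u1 ||- (B \/ A) -> B but u1 ||-/- ~B \/ A.
u2: forces it.
u3: forces it.
Worlds forcing the formula: {u2, u3}.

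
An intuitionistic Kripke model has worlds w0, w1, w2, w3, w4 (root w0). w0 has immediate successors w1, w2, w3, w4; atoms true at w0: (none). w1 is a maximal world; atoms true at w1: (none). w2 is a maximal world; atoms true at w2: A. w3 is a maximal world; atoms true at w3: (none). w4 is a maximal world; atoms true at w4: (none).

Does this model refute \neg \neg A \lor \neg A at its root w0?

w0 \nVdash \neg \neg A \lor \neg A: neither disjunct is forced at w0.
w0 \nVdash \neg \neg A since w1 is accessible from w0 and w1 \Vdash \neg A.
w1 \Vdash \neg A: no world accessible from w1 forces A.
So the root w0 does not force \neg \neg A \lor \neg A; the model is a countermodel.

Yes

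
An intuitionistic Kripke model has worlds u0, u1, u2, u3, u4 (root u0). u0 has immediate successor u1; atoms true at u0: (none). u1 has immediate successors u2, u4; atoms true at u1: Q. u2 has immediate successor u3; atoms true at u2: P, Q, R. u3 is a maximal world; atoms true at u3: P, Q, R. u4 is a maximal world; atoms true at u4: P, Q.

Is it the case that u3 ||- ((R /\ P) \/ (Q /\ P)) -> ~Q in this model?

No

u3 ||-/- ((R /\ P) \/ (Q /\ P)) -> ~Q: already at u3 itself, u3 ||- (R /\ P) \/ (Q /\ P) but u3 ||-/- ~Q.
u3 ||-/- ~Q since u3 is accessible from u3 and u3 ||- Q.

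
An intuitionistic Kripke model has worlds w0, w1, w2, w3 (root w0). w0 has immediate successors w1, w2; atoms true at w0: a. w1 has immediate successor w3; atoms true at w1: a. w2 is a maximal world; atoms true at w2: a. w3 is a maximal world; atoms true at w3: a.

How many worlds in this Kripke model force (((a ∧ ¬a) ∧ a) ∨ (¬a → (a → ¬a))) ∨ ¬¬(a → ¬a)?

4

w0: forces it.
w1: forces it.
w2: forces it.
w3: forces it.
Worlds forcing the formula: {w0, w1, w2, w3}.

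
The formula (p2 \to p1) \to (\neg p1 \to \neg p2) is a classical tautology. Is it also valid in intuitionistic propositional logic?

Yes

This is the forward direction of contraposition, which is intuitionistically derivable.
Assume p2 \to p1 and \neg p1. If p2 held then p1 would follow, contradicting \neg p1; so \neg p2.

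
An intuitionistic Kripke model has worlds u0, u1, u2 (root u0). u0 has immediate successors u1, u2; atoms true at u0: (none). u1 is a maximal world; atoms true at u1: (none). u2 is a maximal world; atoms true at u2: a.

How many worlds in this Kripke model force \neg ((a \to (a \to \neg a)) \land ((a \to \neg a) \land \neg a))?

1

u0: does not force it — u0 \nVdash \neg ((a \to (a \to \neg a)) \land ((a \to \neg a) \land \neg a)) since u1 is accessible from u0 and u1 \Vdash (a \to (a \to \neg a)) \land ((a \to \neg a) \land \neg a).
u1: does not force it.
u2: forces it.
Worlds forcing the formula: {u2}.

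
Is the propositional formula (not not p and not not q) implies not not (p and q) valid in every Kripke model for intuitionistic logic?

This is the distribution of double negation over conjunction, which is intuitionistically derivable.
Assume not not p, not not q, and not (p and q). From p we'd get not q (since p and q is refuted), contradicting not not q; so not p, contradicting not not p.

Yes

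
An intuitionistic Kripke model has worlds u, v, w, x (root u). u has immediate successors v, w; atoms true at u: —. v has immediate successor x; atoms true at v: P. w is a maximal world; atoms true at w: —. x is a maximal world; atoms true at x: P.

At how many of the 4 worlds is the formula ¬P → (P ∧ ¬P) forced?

u: does not force it — u ⊮ ¬P → (P ∧ ¬P): at the accessible world w, w ⊩ ¬P but w ⊮ P ∧ ¬P.
v: forces it.
w: does not force it.
x: forces it.
Worlds forcing the formula: {v, x}.

2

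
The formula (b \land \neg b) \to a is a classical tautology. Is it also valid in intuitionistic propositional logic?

This is an instance of ex falso quodlibet, which is intuitionistically derivable.
No world can force both b and \neg b, so the antecedent b \land \neg b is never forced and the implication holds vacuously at every world.

Yes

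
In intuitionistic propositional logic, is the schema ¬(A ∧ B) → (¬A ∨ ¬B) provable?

This is the constructively invalid direction of De Morgan's law for conjunction, which is not intuitionistically valid.
A Kripke countermodel: worlds u, v, w; order generated by u ≤ v, u ≤ w; atoms true at each world — u:{}; v:{A}; w:{B}.
u ⊮ ¬(A ∧ B) → (¬A ∨ ¬B): already at u itself, u ⊩ ¬(A ∧ B) but u ⊮ ¬A ∨ ¬B.
u ⊮ ¬A ∨ ¬B: neither disjunct is forced at u.
u ⊮ ¬A since v is accessible from u and v ⊩ A.
So the root u does not force the formula.

No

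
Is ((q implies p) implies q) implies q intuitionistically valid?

No

This is Peirce's law, which is not intuitionistically valid.
A Kripke countermodel: worlds a, b; order generated by a <= b; atoms true at each world — a:{}; b:{q}.
a does not force ((q implies p) implies q) implies q: already at a itself, a forces (q implies p) implies q but a does not force q.
a lacks atom q, so a does not force q.
So the root a does not force the formula.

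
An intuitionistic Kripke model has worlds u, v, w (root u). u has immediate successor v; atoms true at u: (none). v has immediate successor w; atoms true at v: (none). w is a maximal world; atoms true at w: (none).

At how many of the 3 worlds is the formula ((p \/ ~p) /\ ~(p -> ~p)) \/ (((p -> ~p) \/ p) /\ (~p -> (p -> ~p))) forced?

3

u: forces it.
v: forces it.
w: forces it.
Worlds forcing the formula: {u, v, w}.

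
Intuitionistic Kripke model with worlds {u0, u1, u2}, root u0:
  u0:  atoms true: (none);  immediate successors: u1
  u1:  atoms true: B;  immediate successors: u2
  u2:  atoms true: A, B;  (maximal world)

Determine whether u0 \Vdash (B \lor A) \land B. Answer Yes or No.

u0 \nVdash (B \lor A) \land B since u0 fails B \lor A.

No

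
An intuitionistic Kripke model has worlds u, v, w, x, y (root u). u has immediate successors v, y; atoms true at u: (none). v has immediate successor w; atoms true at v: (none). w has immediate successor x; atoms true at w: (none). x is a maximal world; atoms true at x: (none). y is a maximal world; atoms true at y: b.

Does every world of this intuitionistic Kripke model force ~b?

Not every world: u ||-/- ~b.
u ||-/- ~b since y is accessible from u and y ||- b.

No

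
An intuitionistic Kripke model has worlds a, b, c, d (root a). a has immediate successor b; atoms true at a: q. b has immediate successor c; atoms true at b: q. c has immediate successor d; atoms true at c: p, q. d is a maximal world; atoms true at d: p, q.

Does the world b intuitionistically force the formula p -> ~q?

No

b ||-/- p -> ~q: at the accessible world c, c ||- p but c ||-/- ~q.
c ||-/- ~q since c is accessible from c and c ||- q.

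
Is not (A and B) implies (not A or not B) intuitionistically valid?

No

This is the constructively invalid direction of De Morgan's law for conjunction, which is not intuitionistically valid.
A Kripke countermodel: worlds u0, u1, u2; order generated by u0 <= u1, u0 <= u2; atoms true at each world — u0:{}; u1:{A}; u2:{B}.
u0 does not force not (A and B) implies (not A or not B): already at u0 itself, u0 forces not (A and B) but u0 does not force not A or not B.
u0 does not force not A or not B: neither disjunct is forced at u0.
u0 does not force not A since u1 is accessible from u0 and u1 forces A.
So the root u0 does not force the formula.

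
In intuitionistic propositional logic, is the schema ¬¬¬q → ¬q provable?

Yes

This is triple-negation reduction, which is intuitionistically derivable.
Assume ¬¬¬q and suppose q. Then ¬¬q (double-negation introduction), contradicting ¬¬¬q. So ¬q.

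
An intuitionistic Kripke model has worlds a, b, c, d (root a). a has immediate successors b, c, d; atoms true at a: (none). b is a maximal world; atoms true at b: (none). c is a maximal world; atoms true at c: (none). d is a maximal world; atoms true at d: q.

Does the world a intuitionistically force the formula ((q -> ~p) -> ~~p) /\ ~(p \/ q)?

No

a ||-/- ((q -> ~p) -> ~~p) /\ ~(p \/ q) since a fails (q -> ~p) -> ~~p.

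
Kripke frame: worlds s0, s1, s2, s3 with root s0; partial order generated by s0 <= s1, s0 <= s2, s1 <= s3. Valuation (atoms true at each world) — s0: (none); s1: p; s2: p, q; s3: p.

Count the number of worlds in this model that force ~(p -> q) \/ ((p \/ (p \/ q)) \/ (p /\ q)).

3

s0: does not force it — s0 ||-/- ~(p -> q) \/ ((p \/ (p \/ q)) \/ (p /\ q)): neither disjunct is forced at s0.
s1: forces it.
s2: forces it.
s3: forces it.
Worlds forcing the formula: {s1, s2, s3}.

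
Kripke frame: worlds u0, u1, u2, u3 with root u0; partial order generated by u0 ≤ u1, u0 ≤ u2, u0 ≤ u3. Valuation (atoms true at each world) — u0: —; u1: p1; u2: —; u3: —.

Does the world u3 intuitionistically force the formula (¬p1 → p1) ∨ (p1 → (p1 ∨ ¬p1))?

u3 ⊩ (¬p1 → p1) ∨ (p1 → (p1 ∨ ¬p1)) via the disjunct p1 → (p1 ∨ ¬p1).

Yes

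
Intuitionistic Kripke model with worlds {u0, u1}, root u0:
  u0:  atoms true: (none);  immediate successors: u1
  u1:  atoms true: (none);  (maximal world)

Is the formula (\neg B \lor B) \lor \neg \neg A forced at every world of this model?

Yes

u0 \Vdash (\neg B \lor B) \lor \neg \neg A via the disjunct \neg B \lor B.
Since the root u0 forces (\neg B \lor B) \lor \neg \neg A and forcing is persistent (monotone upward), every world forces it.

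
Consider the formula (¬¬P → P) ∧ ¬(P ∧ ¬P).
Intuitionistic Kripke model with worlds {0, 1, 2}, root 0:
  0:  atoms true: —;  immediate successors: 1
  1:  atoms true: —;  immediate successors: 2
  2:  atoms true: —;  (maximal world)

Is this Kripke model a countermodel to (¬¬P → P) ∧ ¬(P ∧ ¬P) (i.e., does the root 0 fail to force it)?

0 ⊩ (¬¬P → P) ∧ ¬(P ∧ ¬P) since 0 forces both conjuncts.
So the root 0 forces (¬¬P → P) ∧ ¬(P ∧ ¬P); the model is not a countermodel.

No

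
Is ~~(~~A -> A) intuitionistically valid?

Yes

This is the double negation of double-negation elimination, which is intuitionistically derivable.
By Glivenko's theorem the double negation of any classical propositional tautology is intuitionistically provable; ~~A -> A is classically a tautology.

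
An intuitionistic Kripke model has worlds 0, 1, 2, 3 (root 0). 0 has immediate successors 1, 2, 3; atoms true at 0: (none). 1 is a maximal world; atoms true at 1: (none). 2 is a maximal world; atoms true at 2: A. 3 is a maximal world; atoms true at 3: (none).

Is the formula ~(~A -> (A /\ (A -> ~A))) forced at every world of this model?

No

Not every world: 0 ||-/- ~(~A -> (A /\ (A -> ~A))).
0 ||-/- ~(~A -> (A /\ (A -> ~A))) since 2 is accessible from 0 and 2 ||- ~A -> (A /\ (A -> ~A)).
2 ||- ~A -> (A /\ (A -> ~A)) vacuously: no world accessible from 2 forces the antecedent ~A.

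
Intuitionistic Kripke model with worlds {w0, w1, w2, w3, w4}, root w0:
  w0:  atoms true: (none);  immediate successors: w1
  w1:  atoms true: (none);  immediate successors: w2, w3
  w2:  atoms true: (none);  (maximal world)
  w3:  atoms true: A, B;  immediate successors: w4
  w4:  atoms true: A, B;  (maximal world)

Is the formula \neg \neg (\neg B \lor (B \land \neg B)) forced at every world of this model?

Not every world: w0 \nVdash \neg \neg (\neg B \lor (B \land \neg B)).
w0 \nVdash \neg \neg (\neg B \lor (B \land \neg B)) since w3 is accessible from w0 and w3 \Vdash \neg (\neg B \lor (B \land \neg B)).
w3 \Vdash \neg (\neg B \lor (B \land \neg B)): no world accessible from w3 forces \neg B \lor (B \land \neg B).

No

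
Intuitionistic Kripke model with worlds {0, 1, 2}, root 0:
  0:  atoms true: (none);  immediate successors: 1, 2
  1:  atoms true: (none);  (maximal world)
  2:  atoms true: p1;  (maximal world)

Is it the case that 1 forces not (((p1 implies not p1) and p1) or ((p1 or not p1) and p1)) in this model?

Yes

1 forces not (((p1 implies not p1) and p1) or ((p1 or not p1) and p1)): no world accessible from 1 forces ((p1 implies not p1) and p1) or ((p1 or not p1) and p1).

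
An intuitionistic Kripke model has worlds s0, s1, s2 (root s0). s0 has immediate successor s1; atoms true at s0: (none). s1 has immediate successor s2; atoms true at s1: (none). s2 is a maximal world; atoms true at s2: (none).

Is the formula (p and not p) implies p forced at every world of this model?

Yes

s0 forces (p and not p) implies p vacuously: no world accessible from s0 forces the antecedent p and not p.
Since the root s0 forces (p and not p) implies p and forcing is persistent (monotone upward), every world forces it.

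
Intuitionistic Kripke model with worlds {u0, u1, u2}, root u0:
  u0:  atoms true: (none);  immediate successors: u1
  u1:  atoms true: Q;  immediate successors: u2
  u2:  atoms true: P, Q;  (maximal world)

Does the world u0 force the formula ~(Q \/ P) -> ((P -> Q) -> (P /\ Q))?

Yes

u0 ||- ~(Q \/ P) -> ((P -> Q) -> (P /\ Q)) vacuously: no world accessible from u0 forces the antecedent ~(Q \/ P).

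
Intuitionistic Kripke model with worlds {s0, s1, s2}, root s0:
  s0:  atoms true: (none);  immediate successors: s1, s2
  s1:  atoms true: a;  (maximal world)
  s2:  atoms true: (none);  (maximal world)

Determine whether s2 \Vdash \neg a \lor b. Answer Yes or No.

Yes

s2 \Vdash \neg a \lor b via the disjunct \neg a.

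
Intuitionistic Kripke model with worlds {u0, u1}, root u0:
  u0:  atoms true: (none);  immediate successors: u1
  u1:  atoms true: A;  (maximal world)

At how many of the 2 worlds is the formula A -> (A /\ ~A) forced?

u0: does not force it — u0 ||-/- A -> (A /\ ~A): at the accessible world u1, u1 ||- A but u1 ||-/- A /\ ~A.
u1: does not force it — u1 ||-/- A -> (A /\ ~A): already at u1 itself, u1 ||- A but u1 ||-/- A /\ ~A.
Worlds forcing the formula: { }.

0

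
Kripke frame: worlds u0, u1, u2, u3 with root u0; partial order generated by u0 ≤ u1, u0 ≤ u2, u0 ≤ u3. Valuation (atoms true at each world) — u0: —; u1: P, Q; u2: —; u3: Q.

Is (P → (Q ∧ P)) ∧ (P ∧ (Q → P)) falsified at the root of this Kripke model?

u0 ⊮ (P → (Q ∧ P)) ∧ (P ∧ (Q → P)) since u0 fails P ∧ (Q → P).
So the root u0 does not force (P → (Q ∧ P)) ∧ (P ∧ (Q → P)); the model is a countermodel.

Yes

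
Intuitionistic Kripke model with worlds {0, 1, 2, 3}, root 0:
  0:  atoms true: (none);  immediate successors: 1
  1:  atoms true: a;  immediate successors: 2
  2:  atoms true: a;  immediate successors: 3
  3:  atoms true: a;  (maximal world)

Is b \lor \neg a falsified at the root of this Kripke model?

Yes

0 \nVdash b \lor \neg a: neither disjunct is forced at 0.
0 lacks atom b, so 0 \nVdash b.
So the root 0 does not force b \lor \neg a; the model is a countermodel.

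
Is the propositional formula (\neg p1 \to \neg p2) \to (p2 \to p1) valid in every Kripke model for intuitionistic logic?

This is the converse of contraposition, which is not intuitionistically valid.
A Kripke countermodel: worlds 0, 1; order generated by 0 \le 1; atoms true at each world — 0:{p2}; 1:{p1,p2}.
0 \nVdash (\neg p1 \to \neg p2) \to (p2 \to p1): already at 0 itself, 0 \Vdash \neg p1 \to \neg p2 but 0 \nVdash p2 \to p1.
0 \nVdash p2 \to p1: already at 0 itself, 0 \Vdash p2 but 0 \nVdash p1.
0 lacks atom p1, so 0 \nVdash p1.
So the root 0 does not force the formula.

No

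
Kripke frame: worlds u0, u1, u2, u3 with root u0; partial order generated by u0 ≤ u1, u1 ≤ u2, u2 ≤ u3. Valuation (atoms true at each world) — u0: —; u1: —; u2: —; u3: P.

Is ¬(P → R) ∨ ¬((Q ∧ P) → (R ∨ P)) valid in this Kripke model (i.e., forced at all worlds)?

u0 ⊩ ¬(P → R) ∨ ¬((Q ∧ P) → (R ∨ P)) via the disjunct ¬(P → R).
Since the root u0 forces ¬(P → R) ∨ ¬((Q ∧ P) → (R ∨ P)) and forcing is persistent (monotone upward), every world forces it.

Yes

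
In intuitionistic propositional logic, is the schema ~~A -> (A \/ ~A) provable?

This is a variant of double-negation elimination (deriving excluded middle from double negation), which is not intuitionistically valid.
A Kripke countermodel: worlds a, b; order generated by a <= b; atoms true at each world — a:{}; b:{A}.
a ||-/- ~~A -> (A \/ ~A): already at a itself, a ||- ~~A but a ||-/- A \/ ~A.
a ||-/- A \/ ~A: neither disjunct is forced at a.
a lacks atom A, so a ||-/- A.
So the root a does not force the formula.

No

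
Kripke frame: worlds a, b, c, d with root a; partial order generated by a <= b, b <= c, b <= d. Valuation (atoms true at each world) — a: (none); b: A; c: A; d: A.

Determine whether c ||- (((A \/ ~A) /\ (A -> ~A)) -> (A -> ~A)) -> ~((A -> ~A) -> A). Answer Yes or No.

c ||-/- (((A \/ ~A) /\ (A -> ~A)) -> (A -> ~A)) -> ~((A -> ~A) -> A): already at c itself, c ||- ((A \/ ~A) /\ (A -> ~A)) -> (A -> ~A) but c ||-/- ~((A -> ~A) -> A).
c ||-/- ~((A -> ~A) -> A) since c is accessible from c and c ||- (A -> ~A) -> A.
c ||- (A -> ~A) -> A vacuously: no world accessible from c forces the antecedent A -> ~A.

No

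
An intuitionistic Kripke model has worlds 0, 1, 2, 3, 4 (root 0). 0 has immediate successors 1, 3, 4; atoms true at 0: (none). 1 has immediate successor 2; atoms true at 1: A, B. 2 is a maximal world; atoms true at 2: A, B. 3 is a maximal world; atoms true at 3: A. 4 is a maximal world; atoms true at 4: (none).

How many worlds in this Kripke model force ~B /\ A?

0: does not force it — 0 ||-/- ~B /\ A since 0 fails ~B.
1: does not force it.
2: does not force it.
3: forces it.
4: does not force it.
Worlds forcing the formula: {3}.

1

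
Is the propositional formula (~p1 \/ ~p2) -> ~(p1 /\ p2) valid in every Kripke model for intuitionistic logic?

Yes

This is a constructively valid De Morgan direction (disjunction of negations to negated conjunction), which is intuitionistically derivable.
If ~p1 holds at a world then no accessible world forces p1, hence none forces p1 /\ p2; likewise for ~p2.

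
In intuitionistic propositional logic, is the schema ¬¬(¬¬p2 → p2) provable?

This is the double negation of double-negation elimination, which is intuitionistically derivable.
By Glivenko's theorem the double negation of any classical propositional tautology is intuitionistically provable; ¬¬p2 → p2 is classically a tautology.

Yes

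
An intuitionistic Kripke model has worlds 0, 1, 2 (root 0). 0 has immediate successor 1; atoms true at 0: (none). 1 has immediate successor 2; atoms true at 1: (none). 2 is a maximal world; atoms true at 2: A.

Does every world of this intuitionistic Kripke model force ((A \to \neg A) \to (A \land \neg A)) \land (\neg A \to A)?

0 \Vdash ((A \to \neg A) \to (A \land \neg A)) \land (\neg A \to A) since 0 forces both conjuncts.
Since the root 0 forces ((A \to \neg A) \to (A \land \neg A)) \land (\neg A \to A) and forcing is persistent (monotone upward), every world forces it.

Yes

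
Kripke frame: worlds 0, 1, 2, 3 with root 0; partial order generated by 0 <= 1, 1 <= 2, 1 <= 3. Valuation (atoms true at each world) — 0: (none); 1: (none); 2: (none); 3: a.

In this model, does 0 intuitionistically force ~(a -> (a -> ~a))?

No

0 ||-/- ~(a -> (a -> ~a)) since 2 is accessible from 0 and 2 ||- a -> (a -> ~a).
2 ||- a -> (a -> ~a) vacuously: no world accessible from 2 forces the antecedent a.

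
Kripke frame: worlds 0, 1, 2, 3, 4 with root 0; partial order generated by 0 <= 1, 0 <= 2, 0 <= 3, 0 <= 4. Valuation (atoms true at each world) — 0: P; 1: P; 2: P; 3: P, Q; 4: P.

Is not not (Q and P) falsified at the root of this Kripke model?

Yes

0 does not force not not (Q and P) since 1 is accessible from 0 and 1 forces not (Q and P).
1 forces not (Q and P): no world accessible from 1 forces Q and P.
So the root 0 does not force not not (Q and P); the model is a countermodel.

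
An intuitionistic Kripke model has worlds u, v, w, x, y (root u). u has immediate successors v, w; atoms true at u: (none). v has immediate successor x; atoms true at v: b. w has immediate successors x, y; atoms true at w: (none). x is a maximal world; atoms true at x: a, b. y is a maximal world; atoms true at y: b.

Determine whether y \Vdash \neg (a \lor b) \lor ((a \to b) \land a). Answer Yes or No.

No

y \nVdash \neg (a \lor b) \lor ((a \to b) \land a): neither disjunct is forced at y.
y \nVdash \neg (a \lor b) since y is accessible from y and y \Vdash a \lor b.
y \Vdash a \lor b via the disjunct b.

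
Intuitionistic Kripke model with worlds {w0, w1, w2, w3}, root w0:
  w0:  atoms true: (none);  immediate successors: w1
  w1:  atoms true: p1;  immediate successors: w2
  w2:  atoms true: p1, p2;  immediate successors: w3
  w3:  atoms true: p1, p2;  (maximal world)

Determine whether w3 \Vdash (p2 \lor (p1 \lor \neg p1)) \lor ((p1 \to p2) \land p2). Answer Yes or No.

Yes

w3 \Vdash (p2 \lor (p1 \lor \neg p1)) \lor ((p1 \to p2) \land p2) via the disjunct p2 \lor (p1 \lor \neg p1).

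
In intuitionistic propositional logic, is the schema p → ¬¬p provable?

Yes

This is double-negation introduction, which is intuitionistically derivable.
If a world forces p then every accessible world forces p (persistence), so none forces ¬p; hence ¬¬p.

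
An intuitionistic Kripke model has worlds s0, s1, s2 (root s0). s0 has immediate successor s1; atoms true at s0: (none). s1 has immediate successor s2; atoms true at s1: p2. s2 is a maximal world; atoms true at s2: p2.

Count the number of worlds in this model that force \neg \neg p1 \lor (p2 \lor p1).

2

s0: does not force it — s0 \nVdash \neg \neg p1 \lor (p2 \lor p1): neither disjunct is forced at s0.
s1: forces it.
s2: forces it.
Worlds forcing the formula: {s1, s2}.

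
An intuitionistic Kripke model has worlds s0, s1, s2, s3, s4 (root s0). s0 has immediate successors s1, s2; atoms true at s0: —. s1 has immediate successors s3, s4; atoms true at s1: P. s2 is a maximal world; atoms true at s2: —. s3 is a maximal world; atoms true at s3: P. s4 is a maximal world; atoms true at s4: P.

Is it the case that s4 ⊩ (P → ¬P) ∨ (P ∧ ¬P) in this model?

No

s4 ⊮ (P → ¬P) ∨ (P ∧ ¬P): neither disjunct is forced at s4.
s4 ⊮ P → ¬P: already at s4 itself, s4 ⊩ P but s4 ⊮ ¬P.
s4 ⊮ ¬P since s4 is accessible from s4 and s4 ⊩ P.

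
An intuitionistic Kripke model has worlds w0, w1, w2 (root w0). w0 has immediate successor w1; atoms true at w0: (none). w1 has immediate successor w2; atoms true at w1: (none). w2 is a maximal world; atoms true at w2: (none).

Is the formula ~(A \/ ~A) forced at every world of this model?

No

Not every world: w0 ||-/- ~(A \/ ~A).
w0 ||-/- ~(A \/ ~A) since w0 is accessible from w0 and w0 ||- A \/ ~A.
w0 ||- A \/ ~A via the disjunct ~A.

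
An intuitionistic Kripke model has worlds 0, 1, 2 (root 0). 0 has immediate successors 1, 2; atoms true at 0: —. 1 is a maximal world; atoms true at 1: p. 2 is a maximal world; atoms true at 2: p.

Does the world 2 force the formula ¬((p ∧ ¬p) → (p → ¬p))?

No

2 ⊮ ¬((p ∧ ¬p) → (p → ¬p)) since 2 is accessible from 2 and 2 ⊩ (p ∧ ¬p) → (p → ¬p).
2 ⊩ (p ∧ ¬p) → (p → ¬p) vacuously: no world accessible from 2 forces the antecedent p ∧ ¬p.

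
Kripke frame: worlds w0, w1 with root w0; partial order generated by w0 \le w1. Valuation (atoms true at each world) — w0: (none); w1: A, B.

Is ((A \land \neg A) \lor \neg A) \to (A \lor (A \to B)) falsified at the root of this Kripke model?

No

w0 \Vdash ((A \land \neg A) \lor \neg A) \to (A \lor (A \to B)) vacuously: no world accessible from w0 forces the antecedent (A \land \neg A) \lor \neg A.
So the root w0 forces ((A \land \neg A) \lor \neg A) \to (A \lor (A \to B)); the model is not a countermodel.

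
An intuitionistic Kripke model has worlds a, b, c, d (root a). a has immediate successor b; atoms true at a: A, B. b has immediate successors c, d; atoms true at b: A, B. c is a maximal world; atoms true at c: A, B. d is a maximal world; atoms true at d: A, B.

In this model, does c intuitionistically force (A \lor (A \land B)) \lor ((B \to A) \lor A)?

c \Vdash (A \lor (A \land B)) \lor ((B \to A) \lor A) via the disjunct A \lor (A \land B).

Yes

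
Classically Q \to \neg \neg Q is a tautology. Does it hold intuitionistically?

This is double-negation introduction, which is intuitionistically derivable.
If a world forces Q then every accessible world forces Q (persistence), so none forces \neg Q; hence \neg \neg Q.

Yes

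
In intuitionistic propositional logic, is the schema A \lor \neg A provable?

No

This is the law of excluded middle, which is not intuitionistically valid.
A Kripke countermodel: worlds a, b; order generated by a \le b; atoms true at each world — a:{}; b:{A}.
a \nVdash A \lor \neg A: neither disjunct is forced at a.
a lacks atom A, so a \nVdash A.
So the root a does not force the formula.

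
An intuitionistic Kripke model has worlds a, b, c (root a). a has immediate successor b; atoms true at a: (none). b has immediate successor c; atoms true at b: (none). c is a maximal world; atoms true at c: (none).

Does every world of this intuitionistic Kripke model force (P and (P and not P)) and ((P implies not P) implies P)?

Not every world: a does not force (P and (P and not P)) and ((P implies not P) implies P).
a does not force (P and (P and not P)) and ((P implies not P) implies P) since a fails P and (P and not P).

No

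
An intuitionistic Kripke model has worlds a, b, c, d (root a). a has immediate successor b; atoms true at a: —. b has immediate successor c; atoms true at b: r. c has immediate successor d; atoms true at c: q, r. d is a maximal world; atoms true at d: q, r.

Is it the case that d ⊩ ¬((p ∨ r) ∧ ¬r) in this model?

Yes

d ⊩ ¬((p ∨ r) ∧ ¬r): no world accessible from d forces (p ∨ r) ∧ ¬r.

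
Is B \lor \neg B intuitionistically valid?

This is the law of excluded middle, which is not intuitionistically valid.
A Kripke countermodel: worlds w0, w1; order generated by w0 \le w1; atoms true at each world — w0:{}; w1:{B}.
w0 \nVdash B \lor \neg B: neither disjunct is forced at w0.
w0 lacks atom B, so w0 \nVdash B.
So the root w0 does not force the formula.

No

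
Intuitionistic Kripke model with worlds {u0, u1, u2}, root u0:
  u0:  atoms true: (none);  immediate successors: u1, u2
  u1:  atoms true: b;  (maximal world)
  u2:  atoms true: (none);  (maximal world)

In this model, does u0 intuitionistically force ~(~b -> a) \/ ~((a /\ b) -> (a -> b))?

u0 ||-/- ~(~b -> a) \/ ~((a /\ b) -> (a -> b)): neither disjunct is forced at u0.
u0 ||-/- ~(~b -> a) since u1 is accessible from u0 and u1 ||- ~b -> a.
u1 ||- ~b -> a vacuously: no world accessible from u1 forces the antecedent ~b.

No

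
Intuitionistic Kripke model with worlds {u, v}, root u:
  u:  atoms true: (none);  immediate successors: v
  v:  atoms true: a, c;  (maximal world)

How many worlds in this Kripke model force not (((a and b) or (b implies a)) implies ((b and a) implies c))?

0

u: does not force it — u does not force not (((a and b) or (b implies a)) implies ((b and a) implies c)) since u is accessible from u and u forces ((a and b) or (b implies a)) implies ((b and a) implies c).
v: does not force it — v does not force not (((a and b) or (b implies a)) implies ((b and a) implies c)) since v is accessible from v and v forces ((a and b) or (b implies a)) implies ((b and a) implies c).
Worlds forcing the formula: { }.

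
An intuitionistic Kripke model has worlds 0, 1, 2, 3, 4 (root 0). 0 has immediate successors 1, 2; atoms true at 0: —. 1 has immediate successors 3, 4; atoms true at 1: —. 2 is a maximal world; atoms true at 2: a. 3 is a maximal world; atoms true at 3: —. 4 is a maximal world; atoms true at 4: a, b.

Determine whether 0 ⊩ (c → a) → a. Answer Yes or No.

0 ⊮ (c → a) → a: already at 0 itself, 0 ⊩ c → a but 0 ⊮ a.
0 lacks atom a, so 0 ⊮ a.

No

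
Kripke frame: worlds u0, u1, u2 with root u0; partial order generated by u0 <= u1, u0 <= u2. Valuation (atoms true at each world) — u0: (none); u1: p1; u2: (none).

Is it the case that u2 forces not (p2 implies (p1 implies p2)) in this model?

No

u2 does not force not (p2 implies (p1 implies p2)) since u2 is accessible from u2 and u2 forces p2 implies (p1 implies p2).
u2 forces p2 implies (p1 implies p2) vacuously: no world accessible from u2 forces the antecedent p2.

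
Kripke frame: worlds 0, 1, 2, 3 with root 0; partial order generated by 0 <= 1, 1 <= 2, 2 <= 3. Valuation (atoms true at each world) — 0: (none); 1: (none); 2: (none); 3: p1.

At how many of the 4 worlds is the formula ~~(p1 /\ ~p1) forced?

0: does not force it — 0 ||-/- ~~(p1 /\ ~p1) since 0 is accessible from 0 and 0 ||- ~(p1 /\ ~p1).
1: does not force it — 1 ||-/- ~~(p1 /\ ~p1) since 1 is accessible from 1 and 1 ||- ~(p1 /\ ~p1).
2: does not force it — 2 ||-/- ~~(p1 /\ ~p1) since 2 is accessible from 2 and 2 ||- ~(p1 /\ ~p1).
3: does not force it.
Worlds forcing the formula: { }.

0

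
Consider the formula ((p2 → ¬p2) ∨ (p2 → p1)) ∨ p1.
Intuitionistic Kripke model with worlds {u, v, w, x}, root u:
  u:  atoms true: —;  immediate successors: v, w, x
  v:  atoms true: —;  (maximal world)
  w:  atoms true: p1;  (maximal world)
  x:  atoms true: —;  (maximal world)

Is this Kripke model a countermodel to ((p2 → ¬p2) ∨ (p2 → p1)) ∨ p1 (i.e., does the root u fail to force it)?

No

u ⊩ ((p2 → ¬p2) ∨ (p2 → p1)) ∨ p1 via the disjunct (p2 → ¬p2) ∨ (p2 → p1).
So the root u forces ((p2 → ¬p2) ∨ (p2 → p1)) ∨ p1; the model is not a countermodel.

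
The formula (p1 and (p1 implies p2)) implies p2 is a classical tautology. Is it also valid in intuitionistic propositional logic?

This is modus ponens in implicational form, which is intuitionistically derivable.
If a world forces p1 and p1 implies p2, then applying the implication at that world (which is accessible from itself) gives p2.

Yes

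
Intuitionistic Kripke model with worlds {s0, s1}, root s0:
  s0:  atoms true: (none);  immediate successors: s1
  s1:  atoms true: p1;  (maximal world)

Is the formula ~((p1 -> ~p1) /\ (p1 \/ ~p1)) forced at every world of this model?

s0 ||- ~((p1 -> ~p1) /\ (p1 \/ ~p1)): no world accessible from s0 forces (p1 -> ~p1) /\ (p1 \/ ~p1).
Since the root s0 forces ~((p1 -> ~p1) /\ (p1 \/ ~p1)) and forcing is persistent (monotone upward), every world forces it.

Yes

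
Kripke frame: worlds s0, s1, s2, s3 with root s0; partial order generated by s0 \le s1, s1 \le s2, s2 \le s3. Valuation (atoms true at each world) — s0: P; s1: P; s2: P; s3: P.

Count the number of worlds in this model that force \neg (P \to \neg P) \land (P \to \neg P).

s0: does not force it — s0 \nVdash \neg (P \to \neg P) \land (P \to \neg P) since s0 fails P \to \neg P.
s1: does not force it.
s2: does not force it.
s3: does not force it.
Worlds forcing the formula: { }.

0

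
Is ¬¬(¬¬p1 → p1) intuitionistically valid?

This is the double negation of double-negation elimination, which is intuitionistically derivable.
By Glivenko's theorem the double negation of any classical propositional tautology is intuitionistically provable; ¬¬p1 → p1 is classically a tautology.

Yes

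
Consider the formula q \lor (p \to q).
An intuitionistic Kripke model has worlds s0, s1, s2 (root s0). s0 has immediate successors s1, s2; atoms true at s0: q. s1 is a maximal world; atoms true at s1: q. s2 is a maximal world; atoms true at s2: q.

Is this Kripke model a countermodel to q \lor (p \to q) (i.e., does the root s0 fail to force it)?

s0 \Vdash q \lor (p \to q) via the disjunct q.
So the root s0 forces q \lor (p \to q); the model is not a countermodel.

No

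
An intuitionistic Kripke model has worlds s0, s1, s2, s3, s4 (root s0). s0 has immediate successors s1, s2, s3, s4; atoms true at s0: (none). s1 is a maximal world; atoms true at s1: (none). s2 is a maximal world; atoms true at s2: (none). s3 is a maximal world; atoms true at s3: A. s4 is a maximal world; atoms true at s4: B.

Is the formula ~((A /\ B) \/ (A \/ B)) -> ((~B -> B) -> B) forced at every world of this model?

Yes

s0 ||- ~((A /\ B) \/ (A \/ B)) -> ((~B -> B) -> B): every world accessible from s0 that forces ~((A /\ B) \/ (A \/ B)) (namely s1, s2) also forces (~B -> B) -> B.
Since the root s0 forces ~((A /\ B) \/ (A \/ B)) -> ((~B -> B) -> B) and forcing is persistent (monotone upward), every world forces it.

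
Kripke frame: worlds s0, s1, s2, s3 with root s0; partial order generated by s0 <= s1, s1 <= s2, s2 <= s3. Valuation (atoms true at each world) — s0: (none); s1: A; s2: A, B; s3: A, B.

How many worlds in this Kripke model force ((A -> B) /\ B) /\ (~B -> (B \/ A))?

2

s0: does not force it — s0 ||-/- ((A -> B) /\ B) /\ (~B -> (B \/ A)) since s0 fails (A -> B) /\ B.
s1: does not force it — s1 ||-/- ((A -> B) /\ B) /\ (~B -> (B \/ A)) since s1 fails (A -> B) /\ B.
s2: forces it.
s3: forces it.
Worlds forcing the formula: {s2, s3}.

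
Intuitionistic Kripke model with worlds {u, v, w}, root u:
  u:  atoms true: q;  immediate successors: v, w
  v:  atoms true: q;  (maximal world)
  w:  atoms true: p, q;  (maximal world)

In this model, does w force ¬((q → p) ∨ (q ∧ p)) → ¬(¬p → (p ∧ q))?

w ⊩ ¬((q → p) ∨ (q ∧ p)) → ¬(¬p → (p ∧ q)) vacuously: no world accessible from w forces the antecedent ¬((q → p) ∨ (q ∧ p)).

Yes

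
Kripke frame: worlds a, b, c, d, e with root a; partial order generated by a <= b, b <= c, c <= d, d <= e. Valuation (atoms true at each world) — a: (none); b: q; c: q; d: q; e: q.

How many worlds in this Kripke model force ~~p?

0

a: does not force it — a ||-/- ~~p since a is accessible from a and a ||- ~p.
b: does not force it — b ||-/- ~~p since b is accessible from b and b ||- ~p.
c: does not force it — c ||-/- ~~p since c is accessible from c and c ||- ~p.
d: does not force it.
e: does not force it.
Worlds forcing the formula: { }.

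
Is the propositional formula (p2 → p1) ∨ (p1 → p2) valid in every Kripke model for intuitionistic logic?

This is the Gödel–Dummett linearity axiom, which is not intuitionistically valid.
A Kripke countermodel: worlds u, v, w; order generated by u ≤ v, u ≤ w; atoms true at each world — u:{}; v:{p2}; w:{p1}.
u ⊮ (p2 → p1) ∨ (p1 → p2): neither disjunct is forced at u.
u ⊮ p2 → p1: at the accessible world v, v ⊩ p2 but v ⊮ p1.
v lacks atom p1, so v ⊮ p1.
So the root u does not force the formula.

No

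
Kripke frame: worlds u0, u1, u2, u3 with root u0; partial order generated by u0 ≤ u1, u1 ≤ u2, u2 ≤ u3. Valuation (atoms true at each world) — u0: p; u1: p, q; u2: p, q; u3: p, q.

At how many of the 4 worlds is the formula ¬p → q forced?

4

u0: forces it.
u1: forces it.
u2: forces it.
u3: forces it.
Worlds forcing the formula: {u0, u1, u2, u3}.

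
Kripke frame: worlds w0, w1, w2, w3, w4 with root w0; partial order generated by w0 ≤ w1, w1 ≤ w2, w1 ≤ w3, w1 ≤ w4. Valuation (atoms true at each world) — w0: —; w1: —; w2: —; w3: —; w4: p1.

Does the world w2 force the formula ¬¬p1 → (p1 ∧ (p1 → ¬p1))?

Yes

w2 ⊩ ¬¬p1 → (p1 ∧ (p1 → ¬p1)) vacuously: no world accessible from w2 forces the antecedent ¬¬p1.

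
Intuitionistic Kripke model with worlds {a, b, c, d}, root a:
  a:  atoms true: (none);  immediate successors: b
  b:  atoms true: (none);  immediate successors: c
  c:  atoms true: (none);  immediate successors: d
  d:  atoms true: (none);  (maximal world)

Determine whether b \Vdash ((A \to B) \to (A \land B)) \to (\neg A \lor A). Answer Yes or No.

Yes

b \Vdash ((A \to B) \to (A \land B)) \to (\neg A \lor A) vacuously: no world accessible from b forces the antecedent (A \to B) \to (A \land B).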